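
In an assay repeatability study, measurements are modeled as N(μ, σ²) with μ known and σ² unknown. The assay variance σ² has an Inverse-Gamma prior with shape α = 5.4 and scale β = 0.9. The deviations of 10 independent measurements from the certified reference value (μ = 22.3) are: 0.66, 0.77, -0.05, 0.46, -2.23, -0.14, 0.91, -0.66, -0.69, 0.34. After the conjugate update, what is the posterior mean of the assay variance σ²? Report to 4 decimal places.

0.5261

With known mean μ and an Inverse-Gamma(α, β) prior on σ², the Normal likelihood is conjugate: posterior is Inv-Gamma(α + n/2, β + Σ(xᵢ−μ)²/2).
Σ(xᵢ−μ)² = (0.66)² + (0.77)² + (-0.05)² + (0.46)² + (-2.23)² + (-0.14)² + (0.91)² + (-0.66)² + (-0.69)² + (0.34)² = 8.0905.
Posterior: Inv-Gamma(5.4 + 10/2, 0.9 + 8.0905/2) = Inv-Gamma(10.40, 4.94525).
E[σ²|data] = β/(α−1) = 4.94525/9.40 = 0.5261.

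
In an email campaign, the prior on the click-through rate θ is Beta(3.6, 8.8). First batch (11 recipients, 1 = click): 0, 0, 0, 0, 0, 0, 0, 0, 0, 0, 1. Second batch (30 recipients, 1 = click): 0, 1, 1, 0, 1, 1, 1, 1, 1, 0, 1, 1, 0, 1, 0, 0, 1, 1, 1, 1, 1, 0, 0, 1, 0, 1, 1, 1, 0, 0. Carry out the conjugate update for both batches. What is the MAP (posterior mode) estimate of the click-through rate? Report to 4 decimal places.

0.4397

The Beta prior is conjugate to a Binomial/Bernoulli likelihood; the update adds successes to α and failures to β.
After batch 1: Beta(3.6+1, 8.8+10) = Beta(4.6, 18.8).
After batch 2: Beta(4.6+19, 18.8+11) = Beta(23.6, 29.8).
Mode of Beta(a,b) for a,b>1 is (a−1)/(a+b−2) = 22.6/51.4 = 0.4397.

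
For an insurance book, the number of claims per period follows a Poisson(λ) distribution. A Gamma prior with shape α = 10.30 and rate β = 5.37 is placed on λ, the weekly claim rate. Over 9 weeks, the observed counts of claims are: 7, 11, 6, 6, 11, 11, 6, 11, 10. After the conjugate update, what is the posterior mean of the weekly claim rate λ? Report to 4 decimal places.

6.2143

With a Gamma(shape α, rate β) prior, the Poisson likelihood is conjugate: the posterior is Gamma(α + ΣXᵢ, β + n).
Sum of counts S = 79 over n = 9 weeks.
Posterior: Gamma(α+S, β+n) = Gamma(10.30+79, 5.37+9) = Gamma(89.30, 14.37).
Posterior mean = α/β = 89.30/14.37 = 6.2143.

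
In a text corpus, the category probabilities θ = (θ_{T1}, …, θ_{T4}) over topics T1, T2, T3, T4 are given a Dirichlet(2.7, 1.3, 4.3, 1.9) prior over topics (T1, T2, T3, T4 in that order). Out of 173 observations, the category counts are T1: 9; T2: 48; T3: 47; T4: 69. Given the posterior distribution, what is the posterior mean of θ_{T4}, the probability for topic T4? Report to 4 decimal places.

The Dirichlet prior is conjugate to the Multinomial likelihood: each posterior αⱼ = prior αⱼ + observed count nⱼ.
Posterior concentration: (11.7, 49.3, 51.3, 70.9), total = 183.2.
E[θ_{T4}|data] = α_{T4}/Σα = 70.9/183.2 = 0.3870.

0.3870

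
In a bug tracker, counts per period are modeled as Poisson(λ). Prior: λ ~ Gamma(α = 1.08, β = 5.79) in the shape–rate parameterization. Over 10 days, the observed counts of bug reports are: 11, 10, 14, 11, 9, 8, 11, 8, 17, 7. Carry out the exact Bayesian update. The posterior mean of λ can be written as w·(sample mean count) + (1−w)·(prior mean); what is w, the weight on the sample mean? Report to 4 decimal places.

With a Gamma(shape α, rate β) prior, the Poisson likelihood is conjugate: the posterior is Gamma(α + ΣXᵢ, β + n).
Posterior mean = (α₀+S)/(β₀+n) = [n/(β₀+n)]·(S/n) + [β₀/(β₀+n)]·(α₀/β₀), so only n and β₀ enter the weight.
Weight on data w = n/(β₀+n) = 10/(5.79+10) = 10/15.79 = 0.6333.

0.6333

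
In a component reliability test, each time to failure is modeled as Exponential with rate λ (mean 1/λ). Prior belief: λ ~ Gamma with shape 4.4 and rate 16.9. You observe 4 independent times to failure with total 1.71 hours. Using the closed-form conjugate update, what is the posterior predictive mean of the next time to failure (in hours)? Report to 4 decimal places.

2.5149

With a Gamma(shape α, rate β) prior on the exponential rate λ, the posterior after n observations with total T = Σxᵢ is Gamma(α+n, β+T).
Posterior: Gamma(4.4+4, 16.9+1.71) = Gamma(8.4, 18.61).
The predictive distribution for the next observation is Lomax; its mean is β/(α−1) = 18.61/7.4 = 2.5149.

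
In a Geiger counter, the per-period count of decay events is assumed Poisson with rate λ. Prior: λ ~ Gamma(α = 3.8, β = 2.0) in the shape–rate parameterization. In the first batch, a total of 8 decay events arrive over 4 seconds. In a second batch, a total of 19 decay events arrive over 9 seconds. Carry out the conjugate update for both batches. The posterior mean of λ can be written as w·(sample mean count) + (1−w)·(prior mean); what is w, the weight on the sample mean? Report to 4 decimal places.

0.8667

With a Gamma(shape α, rate β) prior, the Poisson likelihood is conjugate: the posterior is Gamma(α + ΣXᵢ, β + n).
Total number of seconds: n = 4 + 9 = 13.
Posterior mean = (α₀+S)/(β₀+n) = [n/(β₀+n)]·(S/n) + [β₀/(β₀+n)]·(α₀/β₀), so only n and β₀ enter the weight.
Weight on data w = n/(β₀+n) = 13/(2.0+13) = 13/15.0 = 0.8667.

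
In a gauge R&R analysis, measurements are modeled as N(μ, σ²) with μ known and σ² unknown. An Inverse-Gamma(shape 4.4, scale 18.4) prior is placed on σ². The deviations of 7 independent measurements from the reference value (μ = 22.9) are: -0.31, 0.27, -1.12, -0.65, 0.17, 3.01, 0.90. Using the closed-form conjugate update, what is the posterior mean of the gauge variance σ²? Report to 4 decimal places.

3.5177

With known mean μ and an Inverse-Gamma(α, β) prior on σ², the Normal likelihood is conjugate: posterior is Inv-Gamma(α + n/2, β + Σ(xᵢ−μ)²/2).
Σ(xᵢ−μ)² = (-0.31)² + (0.27)² + (-1.12)² + (-0.65)² + (0.17)² + (3.01)² + (0.90)² = 11.7449.
Posterior: Inv-Gamma(4.4 + 7/2, 18.4 + 11.7449/2) = Inv-Gamma(7.90, 24.27245).
E[σ²|data] = β/(α−1) = 24.27245/6.90 = 3.5177.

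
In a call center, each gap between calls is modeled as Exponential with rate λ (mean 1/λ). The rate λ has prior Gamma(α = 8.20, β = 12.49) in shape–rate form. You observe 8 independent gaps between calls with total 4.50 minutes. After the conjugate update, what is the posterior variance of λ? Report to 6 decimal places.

0.056121

With a Gamma(shape α, rate β) prior on the exponential rate λ, the posterior after n observations with total T = Σxᵢ is Gamma(α+n, β+T).
Posterior: Gamma(8.20+8, 12.49+4.50) = Gamma(16.20, 16.99).
Var = α/β² = 0.056121.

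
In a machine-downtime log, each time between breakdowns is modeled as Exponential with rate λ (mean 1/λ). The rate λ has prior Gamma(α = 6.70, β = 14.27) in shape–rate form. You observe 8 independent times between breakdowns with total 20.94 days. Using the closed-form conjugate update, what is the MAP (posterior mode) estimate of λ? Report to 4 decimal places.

0.3891

With a Gamma(shape α, rate β) prior on the exponential rate λ, the posterior after n observations with total T = Σxᵢ is Gamma(α+n, β+T).
Posterior: Gamma(6.70+8, 14.27+20.94) = Gamma(14.70, 35.21).
Mode = (α−1)/β = 0.3891.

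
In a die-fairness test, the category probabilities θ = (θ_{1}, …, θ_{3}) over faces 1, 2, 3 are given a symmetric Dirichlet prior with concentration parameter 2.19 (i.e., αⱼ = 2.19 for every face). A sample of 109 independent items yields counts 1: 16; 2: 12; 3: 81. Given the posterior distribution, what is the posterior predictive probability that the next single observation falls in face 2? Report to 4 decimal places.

The Dirichlet prior is conjugate to the Multinomial likelihood: each posterior αⱼ = prior αⱼ + observed count nⱼ.
Posterior concentration: (18.19, 14.19, 83.19), total = 115.57.
P(next = 2 | data) = α_{2}/Σα = 0.1228.

0.1228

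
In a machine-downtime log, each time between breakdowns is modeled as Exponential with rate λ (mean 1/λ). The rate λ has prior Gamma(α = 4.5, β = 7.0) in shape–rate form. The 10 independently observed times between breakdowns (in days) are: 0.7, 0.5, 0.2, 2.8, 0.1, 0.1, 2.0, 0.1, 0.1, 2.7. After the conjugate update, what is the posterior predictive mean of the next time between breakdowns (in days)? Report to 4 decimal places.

1.2074

With a Gamma(shape α, rate β) prior on the exponential rate λ, the posterior after n observations with total T = Σxᵢ is Gamma(α+n, β+T).
Sum of observations T = 9.3 days; n = 10.
Posterior: Gamma(4.5+10, 7.0+9.3) = Gamma(14.5, 16.3).
The predictive distribution for the next observation is Lomax; its mean is β/(α−1) = 16.3/13.5 = 1.2074.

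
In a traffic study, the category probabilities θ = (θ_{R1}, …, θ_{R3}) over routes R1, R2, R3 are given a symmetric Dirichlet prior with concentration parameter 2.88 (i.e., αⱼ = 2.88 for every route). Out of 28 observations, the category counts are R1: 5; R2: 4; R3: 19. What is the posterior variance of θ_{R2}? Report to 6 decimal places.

The Dirichlet prior is conjugate to the Multinomial likelihood: each posterior αⱼ = prior αⱼ + observed count nⱼ.
Posterior concentration: (7.88, 6.88, 21.88), total = 36.64.
Var[θ_j] = α_j(Σα−α_j)/((Σα)²(Σα+1)) = 6.88·29.76/(36.64²·37.64) = 0.004052.

0.004052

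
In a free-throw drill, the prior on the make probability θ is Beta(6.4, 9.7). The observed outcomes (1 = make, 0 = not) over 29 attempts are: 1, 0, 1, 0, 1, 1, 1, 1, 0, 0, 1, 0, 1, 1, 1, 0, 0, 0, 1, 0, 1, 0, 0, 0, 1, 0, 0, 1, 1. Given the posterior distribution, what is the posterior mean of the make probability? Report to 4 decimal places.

0.4745

The Beta prior is conjugate to a Binomial/Bernoulli likelihood; the update adds successes to α and failures to β.
Posterior: Beta(α+k, β+n−k) = Beta(6.4+15, 9.7+14) = Beta(21.4, 23.7).
Posterior mean = α/(α+β) = 21.4/45.1 = 0.4745.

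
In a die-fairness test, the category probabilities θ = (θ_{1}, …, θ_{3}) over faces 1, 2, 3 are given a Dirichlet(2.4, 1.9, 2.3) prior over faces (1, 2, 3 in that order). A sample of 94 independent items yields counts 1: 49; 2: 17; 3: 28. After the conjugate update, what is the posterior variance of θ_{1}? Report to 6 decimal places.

The Dirichlet prior is conjugate to the Multinomial likelihood: each posterior αⱼ = prior αⱼ + observed count nⱼ.
Posterior concentration: (51.4, 18.9, 30.3), total = 100.6.
Var[θ_j] = α_j(Σα−α_j)/((Σα)²(Σα+1)) = 51.4·49.2/(100.6²·101.6) = 0.002459.

0.002459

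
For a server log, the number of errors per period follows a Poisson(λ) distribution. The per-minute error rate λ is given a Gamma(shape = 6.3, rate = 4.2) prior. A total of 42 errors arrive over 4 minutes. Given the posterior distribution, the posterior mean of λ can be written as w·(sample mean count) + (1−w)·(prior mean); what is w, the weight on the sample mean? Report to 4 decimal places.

0.4878

With a Gamma(shape α, rate β) prior, the Poisson likelihood is conjugate: the posterior is Gamma(α + ΣXᵢ, β + n).
Posterior mean = (α₀+S)/(β₀+n) = [n/(β₀+n)]·(S/n) + [β₀/(β₀+n)]·(α₀/β₀), so only n and β₀ enter the weight.
Weight on data w = n/(β₀+n) = 4/(4.2+4) = 4/8.2 = 0.4878.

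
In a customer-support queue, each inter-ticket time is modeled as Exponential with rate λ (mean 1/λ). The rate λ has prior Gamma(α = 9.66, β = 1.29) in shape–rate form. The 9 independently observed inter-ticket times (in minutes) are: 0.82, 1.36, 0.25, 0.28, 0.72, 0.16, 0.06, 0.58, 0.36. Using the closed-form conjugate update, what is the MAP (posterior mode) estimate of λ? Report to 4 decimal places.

With a Gamma(shape α, rate β) prior on the exponential rate λ, the posterior after n observations with total T = Σxᵢ is Gamma(α+n, β+T).
Sum of observations T = 4.59 minutes; n = 9.
Posterior: Gamma(9.66+9, 1.29+4.59) = Gamma(18.66, 5.88).
Mode = (α−1)/β = 3.0034.

3.0034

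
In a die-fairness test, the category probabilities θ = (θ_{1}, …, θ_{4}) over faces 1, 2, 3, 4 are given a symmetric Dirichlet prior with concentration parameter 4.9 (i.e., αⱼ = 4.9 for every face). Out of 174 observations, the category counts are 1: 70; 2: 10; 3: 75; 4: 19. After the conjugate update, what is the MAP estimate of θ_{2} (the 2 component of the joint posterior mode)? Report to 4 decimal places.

The Dirichlet prior is conjugate to the Multinomial likelihood: each posterior αⱼ = prior αⱼ + observed count nⱼ.
Posterior concentration: (74.9, 14.9, 79.9, 23.9), total = 193.6.
Joint mode component: (α_{2}−1)/(Σα−K) = 13.9/189.6 = 0.0733.

0.0733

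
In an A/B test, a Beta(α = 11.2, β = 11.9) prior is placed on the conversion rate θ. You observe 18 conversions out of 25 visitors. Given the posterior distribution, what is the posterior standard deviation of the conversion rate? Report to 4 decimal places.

0.0697

The Beta prior is conjugate to a Binomial/Bernoulli likelihood; the update adds successes to α and failures to β.
Posterior: Beta(α+k, β+n−k) = Beta(11.2+18, 11.9+7) = Beta(29.2, 18.9).
Var = αβ/((α+β)²(α+β+1)) = 29.2·18.9/(48.1²·49.1) = 0.00485817; SD = √0.00485817 = 0.0697.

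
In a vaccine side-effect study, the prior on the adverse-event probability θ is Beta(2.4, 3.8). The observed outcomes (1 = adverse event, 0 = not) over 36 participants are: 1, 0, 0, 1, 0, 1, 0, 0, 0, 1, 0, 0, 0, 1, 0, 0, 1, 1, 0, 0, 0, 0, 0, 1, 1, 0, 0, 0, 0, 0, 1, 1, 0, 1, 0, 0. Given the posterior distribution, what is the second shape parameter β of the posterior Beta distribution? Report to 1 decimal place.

27.8

The Beta prior is conjugate to a Binomial/Bernoulli likelihood; the update adds successes to α and failures to β.
Posterior: Beta(α+k, β+n−k) = Beta(2.4+12, 3.8+24) = Beta(14.4, 27.8).
Posterior β = 27.8.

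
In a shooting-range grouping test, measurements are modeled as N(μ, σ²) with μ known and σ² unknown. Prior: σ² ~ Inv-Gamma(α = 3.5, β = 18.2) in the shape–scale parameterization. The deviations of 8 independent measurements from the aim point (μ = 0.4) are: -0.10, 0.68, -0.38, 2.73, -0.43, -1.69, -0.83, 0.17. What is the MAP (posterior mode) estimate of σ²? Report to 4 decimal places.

With known mean μ and an Inverse-Gamma(α, β) prior on σ², the Normal likelihood is conjugate: posterior is Inv-Gamma(α + n/2, β + Σ(xᵢ−μ)²/2).
Σ(xᵢ−μ)² = (-0.10)² + (0.68)² + (-0.38)² + (2.73)² + (-0.43)² + (-1.69)² + (-0.83)² + (0.17)² = 11.8285.
Posterior: Inv-Gamma(3.5 + 8/2, 18.2 + 11.8285/2) = Inv-Gamma(7.50, 24.11425).
Mode = β/(α+1) = 24.11425/8.50 = 2.8370.

2.8370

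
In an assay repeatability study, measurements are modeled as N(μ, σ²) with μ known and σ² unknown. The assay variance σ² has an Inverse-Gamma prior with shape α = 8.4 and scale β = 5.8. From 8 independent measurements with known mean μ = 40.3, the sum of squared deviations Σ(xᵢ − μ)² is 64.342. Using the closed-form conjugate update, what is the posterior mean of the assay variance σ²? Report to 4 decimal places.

3.3308

With known mean μ and an Inverse-Gamma(α, β) prior on σ², the Normal likelihood is conjugate: posterior is Inv-Gamma(α + n/2, β + Σ(xᵢ−μ)²/2).
Posterior: Inv-Gamma(8.4 + 8/2, 5.8 + 64.342/2) = Inv-Gamma(12.40, 37.9710).
E[σ²|data] = β/(α−1) = 37.9710/11.40 = 3.3308.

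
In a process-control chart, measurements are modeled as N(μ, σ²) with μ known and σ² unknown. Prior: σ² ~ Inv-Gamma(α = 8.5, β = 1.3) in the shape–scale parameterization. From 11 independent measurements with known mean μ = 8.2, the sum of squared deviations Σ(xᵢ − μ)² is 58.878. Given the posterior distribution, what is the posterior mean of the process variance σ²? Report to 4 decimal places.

2.3645

With known mean μ and an Inverse-Gamma(α, β) prior on σ², the Normal likelihood is conjugate: posterior is Inv-Gamma(α + n/2, β + Σ(xᵢ−μ)²/2).
Posterior: Inv-Gamma(8.5 + 11/2, 1.3 + 58.878/2) = Inv-Gamma(14.00, 30.7390).
E[σ²|data] = β/(α−1) = 30.7390/13.00 = 2.3645.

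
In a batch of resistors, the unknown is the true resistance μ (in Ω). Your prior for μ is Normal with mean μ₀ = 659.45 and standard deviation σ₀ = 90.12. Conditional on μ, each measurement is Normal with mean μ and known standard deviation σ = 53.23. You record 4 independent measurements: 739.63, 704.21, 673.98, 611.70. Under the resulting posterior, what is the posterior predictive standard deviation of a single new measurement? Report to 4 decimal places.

59.0336

For Normal data with known variance σ², a Normal(μ₀, σ₀²) prior on μ is conjugate. Posterior precision = 1/σ₀² + n/σ²; posterior mean is the precision-weighted average of μ₀ and x̄.
σ₀² = 90.12² = 8121.6144, σ² = 53.23² = 2833.4329; σ² + n·σ₀² = 2833.4329 + 4·8121.6144 = 35319.8905.
Posterior precision = 1/σ₀² + n/σ² = 1/8121.6144 + 4/2833.4329 = (σ² + n·σ₀²)/(σ₀²σ²) = 35319.8905/(8121.6144·2833.4329); posterior variance σₙ² = σ₀²σ²/(σ² + n·σ₀²) = 8121.6144·2833.4329/35319.8905 = 651.532299.
Predictive variance for one new observation = σₙ² + σ² = 8121.6144·2833.4329/35319.8905 + 2833.4329 = σ²·(σ₀² + 35319.8905)/35319.8905 = 2833.4329·43441.5049/35319.8905 = 3484.965199; SD = √(2833.4329·43441.5049/35319.8905) = 59.0336.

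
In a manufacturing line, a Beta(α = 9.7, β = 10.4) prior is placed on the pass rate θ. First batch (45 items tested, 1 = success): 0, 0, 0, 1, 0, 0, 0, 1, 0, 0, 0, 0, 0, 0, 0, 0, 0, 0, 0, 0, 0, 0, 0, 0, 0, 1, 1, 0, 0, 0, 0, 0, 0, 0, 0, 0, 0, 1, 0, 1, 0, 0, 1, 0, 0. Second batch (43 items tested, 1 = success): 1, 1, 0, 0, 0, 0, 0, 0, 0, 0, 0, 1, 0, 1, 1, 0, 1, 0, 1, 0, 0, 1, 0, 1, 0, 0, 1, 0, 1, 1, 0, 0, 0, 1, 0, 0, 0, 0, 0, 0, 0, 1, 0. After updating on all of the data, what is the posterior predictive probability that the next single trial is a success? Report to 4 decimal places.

0.2840

The Beta prior is conjugate to a Binomial/Bernoulli likelihood; the update adds successes to α and failures to β.
After batch 1: Beta(9.7+7, 10.4+38) = Beta(16.7, 48.4).
After batch 2: Beta(16.7+14, 48.4+29) = Beta(30.7, 77.4).
For a single future Bernoulli trial, P(success | data) = α/(α+β) = 0.2840.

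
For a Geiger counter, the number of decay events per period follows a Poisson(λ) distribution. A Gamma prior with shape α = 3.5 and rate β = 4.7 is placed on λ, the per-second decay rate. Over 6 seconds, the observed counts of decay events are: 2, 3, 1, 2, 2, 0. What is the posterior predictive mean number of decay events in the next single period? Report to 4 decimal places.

1.2617

With a Gamma(shape α, rate β) prior, the Poisson likelihood is conjugate: the posterior is Gamma(α + ΣXᵢ, β + n).
Sum of counts S = 10 over n = 6 seconds.
Posterior: Gamma(α+S, β+n) = Gamma(3.5+10, 4.7+6) = Gamma(13.5, 10.7).
The predictive distribution for one future period is NegBinom with mean α/β = 1.2617.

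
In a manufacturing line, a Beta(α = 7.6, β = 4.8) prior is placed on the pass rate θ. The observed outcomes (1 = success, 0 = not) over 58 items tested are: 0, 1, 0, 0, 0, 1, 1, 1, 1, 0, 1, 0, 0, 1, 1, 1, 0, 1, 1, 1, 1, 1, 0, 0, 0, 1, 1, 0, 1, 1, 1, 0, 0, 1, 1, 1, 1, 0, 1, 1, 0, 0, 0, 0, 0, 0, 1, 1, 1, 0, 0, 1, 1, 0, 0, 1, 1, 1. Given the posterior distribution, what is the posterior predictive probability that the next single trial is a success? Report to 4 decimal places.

The Beta prior is conjugate to a Binomial/Bernoulli likelihood; the update adds successes to α and failures to β.
Posterior: Beta(α+k, β+n−k) = Beta(7.6+33, 4.8+25) = Beta(40.6, 29.8).
For a single future Bernoulli trial, P(success | data) = α/(α+β) = 0.5767.

0.5767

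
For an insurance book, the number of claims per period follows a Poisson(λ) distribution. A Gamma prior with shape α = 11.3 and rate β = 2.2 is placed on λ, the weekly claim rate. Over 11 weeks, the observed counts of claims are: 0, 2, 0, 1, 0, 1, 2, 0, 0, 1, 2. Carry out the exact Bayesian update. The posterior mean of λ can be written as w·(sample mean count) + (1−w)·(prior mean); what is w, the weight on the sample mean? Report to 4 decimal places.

With a Gamma(shape α, rate β) prior, the Poisson likelihood is conjugate: the posterior is Gamma(α + ΣXᵢ, β + n).
Posterior mean = (α₀+S)/(β₀+n) = [n/(β₀+n)]·(S/n) + [β₀/(β₀+n)]·(α₀/β₀), so only n and β₀ enter the weight.
Weight on data w = n/(β₀+n) = 11/(2.2+11) = 11/13.2 = 0.8333.

0.8333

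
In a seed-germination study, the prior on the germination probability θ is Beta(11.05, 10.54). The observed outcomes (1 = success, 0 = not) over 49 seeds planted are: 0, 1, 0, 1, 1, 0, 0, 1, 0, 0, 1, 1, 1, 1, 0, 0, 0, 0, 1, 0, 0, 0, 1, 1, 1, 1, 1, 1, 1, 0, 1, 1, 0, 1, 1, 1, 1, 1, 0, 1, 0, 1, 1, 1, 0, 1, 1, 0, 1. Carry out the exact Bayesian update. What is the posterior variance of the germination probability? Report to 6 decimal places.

0.003399

The Beta prior is conjugate to a Binomial/Bernoulli likelihood; the update adds successes to α and failures to β.
Posterior: Beta(α+k, β+n−k) = Beta(11.05+30, 10.54+19) = Beta(41.05, 29.54).
Var = αβ/((α+β)²(α+β+1)) = 41.05·29.54/(70.59²·71.59) = 0.003399.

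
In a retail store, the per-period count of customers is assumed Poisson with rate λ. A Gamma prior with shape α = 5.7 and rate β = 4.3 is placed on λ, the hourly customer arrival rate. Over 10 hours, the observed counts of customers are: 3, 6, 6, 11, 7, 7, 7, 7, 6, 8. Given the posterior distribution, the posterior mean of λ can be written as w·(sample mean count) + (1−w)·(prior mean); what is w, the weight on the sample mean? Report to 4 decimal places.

0.6993

With a Gamma(shape α, rate β) prior, the Poisson likelihood is conjugate: the posterior is Gamma(α + ΣXᵢ, β + n).
Posterior mean = (α₀+S)/(β₀+n) = [n/(β₀+n)]·(S/n) + [β₀/(β₀+n)]·(α₀/β₀), so only n and β₀ enter the weight.
Weight on data w = n/(β₀+n) = 10/(4.3+10) = 10/14.3 = 0.6993.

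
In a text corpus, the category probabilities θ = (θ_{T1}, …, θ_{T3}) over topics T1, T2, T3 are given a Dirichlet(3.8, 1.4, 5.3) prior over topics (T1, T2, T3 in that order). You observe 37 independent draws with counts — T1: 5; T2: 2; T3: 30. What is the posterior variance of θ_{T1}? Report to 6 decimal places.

0.003112

The Dirichlet prior is conjugate to the Multinomial likelihood: each posterior αⱼ = prior αⱼ + observed count nⱼ.
Posterior concentration: (8.8, 3.4, 35.3), total = 47.5.
Var[θ_j] = α_j(Σα−α_j)/((Σα)²(Σα+1)) = 8.8·38.7/(47.5²·48.5) = 0.003112.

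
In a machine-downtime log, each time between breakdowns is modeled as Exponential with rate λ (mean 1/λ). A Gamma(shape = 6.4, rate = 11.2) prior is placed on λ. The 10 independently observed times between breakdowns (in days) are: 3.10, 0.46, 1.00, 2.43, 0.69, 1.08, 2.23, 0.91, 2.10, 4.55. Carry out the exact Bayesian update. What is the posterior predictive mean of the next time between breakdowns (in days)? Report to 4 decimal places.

1.9318

With a Gamma(shape α, rate β) prior on the exponential rate λ, the posterior after n observations with total T = Σxᵢ is Gamma(α+n, β+T).
Sum of observations T = 18.55 days; n = 10.
Posterior: Gamma(6.4+10, 11.2+18.55) = Gamma(16.4, 29.75).
The predictive distribution for the next observation is Lomax; its mean is β/(α−1) = 29.75/15.4 = 1.9318.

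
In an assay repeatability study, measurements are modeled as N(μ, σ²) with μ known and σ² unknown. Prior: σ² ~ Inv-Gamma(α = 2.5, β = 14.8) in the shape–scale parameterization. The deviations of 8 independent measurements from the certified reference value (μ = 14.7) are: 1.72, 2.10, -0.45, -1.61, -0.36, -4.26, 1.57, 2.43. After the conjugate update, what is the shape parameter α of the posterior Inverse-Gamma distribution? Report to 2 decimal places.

6.50

With known mean μ and an Inverse-Gamma(α, β) prior on σ², the Normal likelihood is conjugate: posterior is Inv-Gamma(α + n/2, β + Σ(xᵢ−μ)²/2).
Σ(xᵢ−μ)² = (1.72)² + (2.10)² + (-0.45)² + (-1.61)² + (-0.36)² + (-4.26)² + (1.57)² + (2.43)² = 36.8100.
Posterior: Inv-Gamma(2.5 + 8/2, 14.8 + 36.8100/2) = Inv-Gamma(6.50, 33.20500).
Posterior α = 6.50.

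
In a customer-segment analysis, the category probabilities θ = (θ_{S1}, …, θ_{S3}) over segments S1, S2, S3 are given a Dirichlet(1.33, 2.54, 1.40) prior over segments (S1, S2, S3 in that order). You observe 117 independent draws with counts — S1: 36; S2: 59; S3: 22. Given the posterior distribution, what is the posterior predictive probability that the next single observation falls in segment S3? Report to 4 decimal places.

0.1914

The Dirichlet prior is conjugate to the Multinomial likelihood: each posterior αⱼ = prior αⱼ + observed count nⱼ.
Posterior concentration: (37.33, 61.54, 23.40), total = 122.27.
P(next = S3 | data) = α_{S3}/Σα = 0.1914.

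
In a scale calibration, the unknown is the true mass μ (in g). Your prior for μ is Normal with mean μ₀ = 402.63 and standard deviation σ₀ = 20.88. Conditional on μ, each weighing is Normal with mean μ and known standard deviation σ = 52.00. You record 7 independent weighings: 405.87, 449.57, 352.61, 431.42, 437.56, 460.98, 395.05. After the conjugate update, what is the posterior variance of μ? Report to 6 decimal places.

For Normal data with known variance σ², a Normal(μ₀, σ₀²) prior on μ is conjugate. Posterior precision = 1/σ₀² + n/σ²; posterior mean is the precision-weighted average of μ₀ and x̄.
σ₀² = 20.88² = 435.9744, σ² = 52.00² = 2704; σ² + n·σ₀² = 2704 + 7·435.9744 = 5755.8208.
Posterior precision = 1/σ₀² + n/σ² = 1/435.9744 + 7/2704 = (σ² + n·σ₀²)/(σ₀²σ²) = 5755.8208/(435.9744·2704); posterior variance σₙ² = σ₀²σ²/(σ² + n·σ₀²) = 435.9744·2704/5755.8208 = 204.814364.

204.814364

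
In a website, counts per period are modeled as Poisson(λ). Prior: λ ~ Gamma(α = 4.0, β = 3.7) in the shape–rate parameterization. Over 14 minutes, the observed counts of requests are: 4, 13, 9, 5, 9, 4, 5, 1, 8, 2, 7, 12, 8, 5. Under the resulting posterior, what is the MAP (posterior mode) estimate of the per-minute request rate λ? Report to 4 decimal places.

5.3672

With a Gamma(shape α, rate β) prior, the Poisson likelihood is conjugate: the posterior is Gamma(α + ΣXᵢ, β + n).
Sum of counts S = 92 over n = 14 minutes.
Posterior: Gamma(α+S, β+n) = Gamma(4.0+92, 3.7+14) = Gamma(96.0, 17.7).
Mode of Gamma(α,β) for α≥1 is (α−1)/β = 95.0/17.7 = 5.3672.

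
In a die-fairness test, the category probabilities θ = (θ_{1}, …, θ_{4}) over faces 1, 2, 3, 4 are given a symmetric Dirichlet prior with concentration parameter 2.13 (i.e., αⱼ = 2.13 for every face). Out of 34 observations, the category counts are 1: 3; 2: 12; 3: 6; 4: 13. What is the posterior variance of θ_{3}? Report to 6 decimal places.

0.003553

The Dirichlet prior is conjugate to the Multinomial likelihood: each posterior αⱼ = prior αⱼ + observed count nⱼ.
Posterior concentration: (5.13, 14.13, 8.13, 15.13), total = 42.52.
Var[θ_j] = α_j(Σα−α_j)/((Σα)²(Σα+1)) = 8.13·34.39/(42.52²·43.52) = 0.003553.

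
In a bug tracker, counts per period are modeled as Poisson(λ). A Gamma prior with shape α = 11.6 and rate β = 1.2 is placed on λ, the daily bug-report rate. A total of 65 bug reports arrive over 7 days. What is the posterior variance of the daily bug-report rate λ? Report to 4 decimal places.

1.1392

With a Gamma(shape α, rate β) prior, the Poisson likelihood is conjugate: the posterior is Gamma(α + ΣXᵢ, β + n).
Posterior: Gamma(α+S, β+n) = Gamma(11.6+65, 1.2+7) = Gamma(76.6, 8.2).
Var = α/β² = 76.6/8.2² = 1.1392.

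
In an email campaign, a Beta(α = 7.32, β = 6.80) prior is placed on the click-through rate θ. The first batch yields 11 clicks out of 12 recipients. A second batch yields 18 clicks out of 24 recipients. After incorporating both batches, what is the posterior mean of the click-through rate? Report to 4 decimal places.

The Beta prior is conjugate to a Binomial/Bernoulli likelihood; the update adds successes to α and failures to β.
After batch 1: Beta(7.32+11, 6.80+1) = Beta(18.32, 7.80).
After batch 2: Beta(18.32+18, 7.80+6) = Beta(36.32, 13.80).
Posterior mean = α/(α+β) = 36.32/50.12 = 0.7247.

0.7247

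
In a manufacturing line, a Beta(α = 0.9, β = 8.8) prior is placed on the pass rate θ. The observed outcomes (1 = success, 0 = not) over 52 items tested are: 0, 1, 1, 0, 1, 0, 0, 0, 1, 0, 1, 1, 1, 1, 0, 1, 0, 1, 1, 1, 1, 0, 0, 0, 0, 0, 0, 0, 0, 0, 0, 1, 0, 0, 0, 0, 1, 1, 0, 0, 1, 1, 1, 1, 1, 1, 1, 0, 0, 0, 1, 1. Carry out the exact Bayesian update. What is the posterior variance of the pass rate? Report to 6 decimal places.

0.003885

The Beta prior is conjugate to a Binomial/Bernoulli likelihood; the update adds successes to α and failures to β.
Posterior: Beta(α+k, β+n−k) = Beta(0.9+25, 8.8+27) = Beta(25.9, 35.8).
Var = αβ/((α+β)²(α+β+1)) = 25.9·35.8/(61.7²·62.7) = 0.003885.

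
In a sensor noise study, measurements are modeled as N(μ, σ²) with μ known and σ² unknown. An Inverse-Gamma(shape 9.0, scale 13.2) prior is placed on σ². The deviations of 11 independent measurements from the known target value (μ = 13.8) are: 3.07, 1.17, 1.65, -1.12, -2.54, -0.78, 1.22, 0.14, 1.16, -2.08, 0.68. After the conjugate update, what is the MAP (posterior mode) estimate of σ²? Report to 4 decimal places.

With known mean μ and an Inverse-Gamma(α, β) prior on σ², the Normal likelihood is conjugate: posterior is Inv-Gamma(α + n/2, β + Σ(xᵢ−μ)²/2).
Σ(xᵢ−μ)² = (3.07)² + (1.17)² + (1.65)² + (-1.12)² + (-2.54)² + (-0.78)² + (1.22)² + (0.14)² + (1.16)² + (-2.08)² + (0.68)² = 29.4731.
Posterior: Inv-Gamma(9.0 + 11/2, 13.2 + 29.4731/2) = Inv-Gamma(14.50, 27.93655).
Mode = β/(α+1) = 27.93655/15.50 = 1.8024.

1.8024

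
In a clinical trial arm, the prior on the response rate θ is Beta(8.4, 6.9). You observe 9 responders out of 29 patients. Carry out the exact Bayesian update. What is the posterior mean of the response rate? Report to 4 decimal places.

0.3928

The Beta prior is conjugate to a Binomial/Bernoulli likelihood; the update adds successes to α and failures to β.
Posterior: Beta(α+k, β+n−k) = Beta(8.4+9, 6.9+20) = Beta(17.4, 26.9).
Posterior mean = α/(α+β) = 17.4/44.3 = 0.3928.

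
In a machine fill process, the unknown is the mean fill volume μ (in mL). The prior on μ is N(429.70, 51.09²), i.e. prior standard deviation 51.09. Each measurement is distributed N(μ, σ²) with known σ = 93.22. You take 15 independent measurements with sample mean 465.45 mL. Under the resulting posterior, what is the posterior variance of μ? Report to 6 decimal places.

474.103876

For Normal data with known variance σ², a Normal(μ₀, σ₀²) prior on μ is conjugate. Posterior precision = 1/σ₀² + n/σ²; posterior mean is the precision-weighted average of μ₀ and x̄.
σ₀² = 51.09² = 2610.1881, σ² = 93.22² = 8689.9684; σ² + n·σ₀² = 8689.9684 + 15·2610.1881 = 47842.7899.
Posterior precision = 1/σ₀² + n/σ² = 1/2610.1881 + 15/8689.9684 = (σ² + n·σ₀²)/(σ₀²σ²) = 47842.7899/(2610.1881·8689.9684); posterior variance σₙ² = σ₀²σ²/(σ² + n·σ₀²) = 2610.1881·8689.9684/47842.7899 = 474.103876.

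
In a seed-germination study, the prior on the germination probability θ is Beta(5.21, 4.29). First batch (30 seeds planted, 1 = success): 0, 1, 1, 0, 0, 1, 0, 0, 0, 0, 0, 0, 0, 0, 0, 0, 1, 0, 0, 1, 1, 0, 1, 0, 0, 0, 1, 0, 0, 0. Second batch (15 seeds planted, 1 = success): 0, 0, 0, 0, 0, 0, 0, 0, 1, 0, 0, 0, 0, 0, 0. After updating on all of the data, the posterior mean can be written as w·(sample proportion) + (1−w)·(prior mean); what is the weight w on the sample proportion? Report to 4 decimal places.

0.8257

The Beta prior is conjugate to a Binomial/Bernoulli likelihood; the update adds successes to α and failures to β.
Total number of seeds planted: n = 30 + 15 = 45.
Posterior mean = (α₀+k)/(α₀+β₀+n) = [n/(α₀+β₀+n)]·(k/n) + [(α₀+β₀)/(α₀+β₀+n)]·α₀/(α₀+β₀), so only n and the prior enter the weight.
The weight on the data is w = n/(α₀+β₀+n) = 45/(5.21+4.29+45) = 45/54.50 = 0.8257.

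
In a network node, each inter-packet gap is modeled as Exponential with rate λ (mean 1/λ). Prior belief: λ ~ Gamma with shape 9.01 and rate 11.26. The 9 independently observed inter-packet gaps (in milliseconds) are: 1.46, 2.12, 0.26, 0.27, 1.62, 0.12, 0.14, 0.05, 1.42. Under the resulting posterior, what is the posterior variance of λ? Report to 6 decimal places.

0.051393

With a Gamma(shape α, rate β) prior on the exponential rate λ, the posterior after n observations with total T = Σxᵢ is Gamma(α+n, β+T).
Sum of observations T = 7.46 milliseconds; n = 9.
Posterior: Gamma(9.01+9, 11.26+7.46) = Gamma(18.01, 18.72).
Var = α/β² = 0.051393.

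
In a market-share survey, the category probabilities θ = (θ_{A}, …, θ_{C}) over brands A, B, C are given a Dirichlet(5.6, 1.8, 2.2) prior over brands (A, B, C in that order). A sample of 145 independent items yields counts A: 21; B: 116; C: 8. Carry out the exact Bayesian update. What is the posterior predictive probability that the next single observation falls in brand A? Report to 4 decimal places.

The Dirichlet prior is conjugate to the Multinomial likelihood: each posterior αⱼ = prior αⱼ + observed count nⱼ.
Posterior concentration: (26.6, 117.8, 10.2), total = 154.6.
P(next = A | data) = α_{A}/Σα = 0.1721.

0.1721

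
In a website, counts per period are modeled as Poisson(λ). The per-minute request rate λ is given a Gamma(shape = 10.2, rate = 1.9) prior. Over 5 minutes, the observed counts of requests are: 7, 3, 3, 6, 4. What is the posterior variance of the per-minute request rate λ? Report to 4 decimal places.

With a Gamma(shape α, rate β) prior, the Poisson likelihood is conjugate: the posterior is Gamma(α + ΣXᵢ, β + n).
Sum of counts S = 23 over n = 5 minutes.
Posterior: Gamma(α+S, β+n) = Gamma(10.2+23, 1.9+5) = Gamma(33.2, 6.9).
Var = α/β² = 33.2/6.9² = 0.6973.

0.6973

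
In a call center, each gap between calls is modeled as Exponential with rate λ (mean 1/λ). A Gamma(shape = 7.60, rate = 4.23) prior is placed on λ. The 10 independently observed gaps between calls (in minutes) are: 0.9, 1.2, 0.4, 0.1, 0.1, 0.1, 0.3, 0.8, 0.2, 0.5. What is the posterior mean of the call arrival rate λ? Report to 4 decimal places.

With a Gamma(shape α, rate β) prior on the exponential rate λ, the posterior after n observations with total T = Σxᵢ is Gamma(α+n, β+T).
Sum of observations T = 4.6 minutes; n = 10.
Posterior: Gamma(7.60+10, 4.23+4.6) = Gamma(17.60, 8.83).
Posterior mean of λ = α/β = 17.60/8.83 = 1.9932.

1.9932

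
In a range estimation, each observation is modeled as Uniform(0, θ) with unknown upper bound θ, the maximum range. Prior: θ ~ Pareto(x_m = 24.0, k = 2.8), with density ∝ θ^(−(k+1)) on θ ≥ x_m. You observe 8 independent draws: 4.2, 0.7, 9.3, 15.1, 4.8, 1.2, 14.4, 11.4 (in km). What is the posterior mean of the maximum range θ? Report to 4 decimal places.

26.4490

A Pareto(scale x_m, shape k) prior on the upper bound θ of Uniform(0, θ) is conjugate: posterior is Pareto(max(x_m, max xᵢ), k + n).
Sample maximum = 15.1; prior scale x_m = 24.0 → posterior scale = max = 24.0.
Posterior shape = 2.8 + 8 = 10.8.
E[θ|data] = k·x_m/(k−1) = 10.8·24.0/9.8 = 26.4490.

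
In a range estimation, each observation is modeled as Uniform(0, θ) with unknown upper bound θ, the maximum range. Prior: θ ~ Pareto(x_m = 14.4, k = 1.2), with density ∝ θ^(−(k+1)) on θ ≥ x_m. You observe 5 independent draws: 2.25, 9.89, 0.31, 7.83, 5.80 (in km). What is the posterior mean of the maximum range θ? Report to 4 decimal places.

17.1692

A Pareto(scale x_m, shape k) prior on the upper bound θ of Uniform(0, θ) is conjugate: posterior is Pareto(max(x_m, max xᵢ), k + n).
Sample maximum = 9.89; prior scale x_m = 14.4 → posterior scale = max = 14.40.
Posterior shape = 1.2 + 5 = 6.2.
E[θ|data] = k·x_m/(k−1) = 6.2·14.40/5.2 = 17.1692.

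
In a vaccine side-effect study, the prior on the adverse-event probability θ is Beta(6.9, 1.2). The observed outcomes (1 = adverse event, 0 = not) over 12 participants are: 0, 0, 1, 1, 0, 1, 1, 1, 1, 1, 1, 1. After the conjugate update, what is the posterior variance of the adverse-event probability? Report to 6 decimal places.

0.007834

The Beta prior is conjugate to a Binomial/Bernoulli likelihood; the update adds successes to α and failures to β.
Posterior: Beta(α+k, β+n−k) = Beta(6.9+9, 1.2+3) = Beta(15.9, 4.2).
Var = αβ/((α+β)²(α+β+1)) = 15.9·4.2/(20.1²·21.1) = 0.007834.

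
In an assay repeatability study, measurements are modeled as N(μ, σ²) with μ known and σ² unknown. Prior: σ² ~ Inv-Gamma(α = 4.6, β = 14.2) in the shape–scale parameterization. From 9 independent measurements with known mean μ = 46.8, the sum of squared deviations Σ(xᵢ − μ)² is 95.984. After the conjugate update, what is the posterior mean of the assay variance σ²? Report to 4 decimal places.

With known mean μ and an Inverse-Gamma(α, β) prior on σ², the Normal likelihood is conjugate: posterior is Inv-Gamma(α + n/2, β + Σ(xᵢ−μ)²/2).
Posterior: Inv-Gamma(4.6 + 9/2, 14.2 + 95.984/2) = Inv-Gamma(9.10, 62.1920).
E[σ²|data] = β/(α−1) = 62.1920/8.10 = 7.6780.

7.6780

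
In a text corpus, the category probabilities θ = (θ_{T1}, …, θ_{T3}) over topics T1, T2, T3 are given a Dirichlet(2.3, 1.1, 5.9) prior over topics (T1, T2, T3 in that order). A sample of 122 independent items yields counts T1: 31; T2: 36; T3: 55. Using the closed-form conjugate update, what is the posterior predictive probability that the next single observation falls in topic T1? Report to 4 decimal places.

0.2536

The Dirichlet prior is conjugate to the Multinomial likelihood: each posterior αⱼ = prior αⱼ + observed count nⱼ.
Posterior concentration: (33.3, 37.1, 60.9), total = 131.3.
P(next = T1 | data) = α_{T1}/Σα = 0.2536.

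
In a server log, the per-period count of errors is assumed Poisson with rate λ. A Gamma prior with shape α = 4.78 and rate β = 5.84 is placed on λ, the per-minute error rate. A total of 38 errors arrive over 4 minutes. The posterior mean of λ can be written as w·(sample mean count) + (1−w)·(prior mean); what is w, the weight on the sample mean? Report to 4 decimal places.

0.4065

With a Gamma(shape α, rate β) prior, the Poisson likelihood is conjugate: the posterior is Gamma(α + ΣXᵢ, β + n).
Posterior mean = (α₀+S)/(β₀+n) = [n/(β₀+n)]·(S/n) + [β₀/(β₀+n)]·(α₀/β₀), so only n and β₀ enter the weight.
Weight on data w = n/(β₀+n) = 4/(5.84+4) = 4/9.84 = 0.4065.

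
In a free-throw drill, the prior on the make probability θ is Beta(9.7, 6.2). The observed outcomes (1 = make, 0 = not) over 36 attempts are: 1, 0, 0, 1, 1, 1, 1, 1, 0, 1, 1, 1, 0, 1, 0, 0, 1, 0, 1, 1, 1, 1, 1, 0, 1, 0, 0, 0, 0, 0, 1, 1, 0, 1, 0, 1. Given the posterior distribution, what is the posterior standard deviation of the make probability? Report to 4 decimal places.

The Beta prior is conjugate to a Binomial/Bernoulli likelihood; the update adds successes to α and failures to β.
Posterior: Beta(α+k, β+n−k) = Beta(9.7+21, 6.2+15) = Beta(30.7, 21.2).
Var = αβ/((α+β)²(α+β+1)) = 30.7·21.2/(51.9²·52.9) = 0.00456756; SD = √0.00456756 = 0.0676.

0.0676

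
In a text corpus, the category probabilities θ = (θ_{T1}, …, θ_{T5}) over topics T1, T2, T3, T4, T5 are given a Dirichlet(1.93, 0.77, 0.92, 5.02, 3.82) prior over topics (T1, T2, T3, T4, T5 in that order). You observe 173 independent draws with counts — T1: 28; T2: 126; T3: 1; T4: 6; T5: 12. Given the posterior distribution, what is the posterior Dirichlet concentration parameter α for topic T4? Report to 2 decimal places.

11.02

The Dirichlet prior is conjugate to the Multinomial likelihood: each posterior αⱼ = prior αⱼ + observed count nⱼ.
Posterior concentration: (29.93, 126.77, 1.92, 11.02, 15.82), total = 185.46.
α_{T4} = 5.02 + 6 = 11.02.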